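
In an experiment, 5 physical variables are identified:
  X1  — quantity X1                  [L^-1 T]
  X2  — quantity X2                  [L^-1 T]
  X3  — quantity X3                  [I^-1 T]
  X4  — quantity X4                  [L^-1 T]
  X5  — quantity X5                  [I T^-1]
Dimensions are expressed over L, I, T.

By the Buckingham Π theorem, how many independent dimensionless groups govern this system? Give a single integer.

Exponent matrix [L,I,T] × [X1,X2,X3,X4,X5]:
  L: [-1 -1  0 -1  0]
  I: [ 0  0 -1  0  1]
  T: [ 1  1  1  1 -1]
Echelon form has 2 nonzero rows (pivots: X1,X3)
n=5, r=2 ⇒ 3 dimensionless groups

3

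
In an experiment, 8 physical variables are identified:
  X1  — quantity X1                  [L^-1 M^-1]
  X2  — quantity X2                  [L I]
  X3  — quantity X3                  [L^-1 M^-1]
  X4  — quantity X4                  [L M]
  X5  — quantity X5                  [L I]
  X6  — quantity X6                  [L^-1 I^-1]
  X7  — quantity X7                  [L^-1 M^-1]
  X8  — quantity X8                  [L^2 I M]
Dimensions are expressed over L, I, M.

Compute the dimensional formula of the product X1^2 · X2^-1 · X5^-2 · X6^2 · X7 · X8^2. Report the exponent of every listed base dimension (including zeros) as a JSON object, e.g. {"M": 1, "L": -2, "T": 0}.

Exponent matrix [L,I,M] × [X1,X2,X3,X4,X5,X6,X7,X8]:
  L: [-1  1 -1  1  1 -1 -1  2]
  I: [ 0  1  0  0  1 -1  0  1]
  M: [-1  0 -1  1  0  0 -1  1]
  [L]: (2)·-1+(-1)·1+(-2)·1+(2)·-1+(1)·-1+(2)·2 = -4
  [I]: (2)·0+(-1)·1+(-2)·1+(2)·-1+(1)·0+(2)·1 = -3
  [M]: (2)·-1+(-1)·0+(-2)·0+(2)·0+(1)·-1+(2)·1 = -1
⇒ L^-4 I^-3 M^-1

{"L": -4, "I": -3, "M": -1}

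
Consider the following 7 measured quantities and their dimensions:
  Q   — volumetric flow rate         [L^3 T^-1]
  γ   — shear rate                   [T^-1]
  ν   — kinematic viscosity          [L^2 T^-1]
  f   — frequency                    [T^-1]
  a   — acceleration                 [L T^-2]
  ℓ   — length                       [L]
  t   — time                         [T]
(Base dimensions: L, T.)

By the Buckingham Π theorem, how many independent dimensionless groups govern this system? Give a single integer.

Dimensional matrix (L×T by Q×γ×ν×f×a×ℓ×t):
  L: [ 3  0  2  0  1  1  0]
  T: [-1 -1 -1 -1 -2  0  1]
Echelon form has 2 nonzero rows (pivots: Q,γ)
n=7, r=2 ⇒ 5 dimensionless groups

5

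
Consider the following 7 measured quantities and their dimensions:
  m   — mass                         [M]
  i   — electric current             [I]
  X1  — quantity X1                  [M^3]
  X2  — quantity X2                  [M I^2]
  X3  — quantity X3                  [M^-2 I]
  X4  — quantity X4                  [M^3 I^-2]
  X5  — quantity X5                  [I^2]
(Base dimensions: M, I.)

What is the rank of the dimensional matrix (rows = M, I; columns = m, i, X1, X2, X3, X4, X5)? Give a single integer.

2

Exponent matrix [M,I] × [m,i,X1,X2,X3,X4,X5]:
  M: [ 1  0  3  1 -2  3  0]
  I: [ 0  1  0  2  1 -2  2]
Echelon form has 2 nonzero rows (pivots: m,i)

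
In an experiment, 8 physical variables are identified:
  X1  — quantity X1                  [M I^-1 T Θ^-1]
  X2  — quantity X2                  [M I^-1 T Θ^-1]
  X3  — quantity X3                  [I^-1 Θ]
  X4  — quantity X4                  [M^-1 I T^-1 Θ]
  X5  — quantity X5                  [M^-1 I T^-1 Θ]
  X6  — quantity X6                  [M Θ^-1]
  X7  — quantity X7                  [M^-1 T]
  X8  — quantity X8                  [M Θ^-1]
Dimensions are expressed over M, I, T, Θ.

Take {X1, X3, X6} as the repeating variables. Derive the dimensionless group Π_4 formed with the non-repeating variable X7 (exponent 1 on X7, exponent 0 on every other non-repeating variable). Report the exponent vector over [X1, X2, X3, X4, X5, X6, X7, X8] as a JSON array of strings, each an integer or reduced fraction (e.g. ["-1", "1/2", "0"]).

["-1", "0", "1", "0", "0", "2", "1", "0"]

Dimensional matrix (M×I×T×Θ by X1×X2×X3×X4×X5×X6×X7×X8):
  M: [ 1  1  0 -1 -1  1 -1  1]
  I: [-1 -1 -1  1  1  0  0  0]
  T: [ 1  1  0 -1 -1  0  1  0]
  Θ: [-1 -1  1  1  1 -1  0 -1]
RREF → pivots at {X1,X3,X6} ⇒ r = 3
Repeat: X1,X3,X6; free: X2,X4,X5,X7,X8
RREF:
  r0: [   1    1    0   -1   -1    0    1    0]
  r1: [   0    0    1    0    0    0   -1    0]
  r2: [   0    0    0    0    0    1   -2    1]
  r3: [   0    0    0    0    0    0    0    0]
Fix exponent of X7 at 1, X2 at 0, X4 at 0, X5 at 0, X8 at 0; solve each RREF row for its pivot's exponent:
  r0: exp(X1) + (1)·1 = 0 ⇒ exp(X1) = -1
  r1: exp(X3) + (-1)·1 = 0 ⇒ exp(X3) = 1
  r2: exp(X6) + (-2)·1 = 0 ⇒ exp(X6) = 2
Π_4 = X1^-1 · X3 · X6^2 · X7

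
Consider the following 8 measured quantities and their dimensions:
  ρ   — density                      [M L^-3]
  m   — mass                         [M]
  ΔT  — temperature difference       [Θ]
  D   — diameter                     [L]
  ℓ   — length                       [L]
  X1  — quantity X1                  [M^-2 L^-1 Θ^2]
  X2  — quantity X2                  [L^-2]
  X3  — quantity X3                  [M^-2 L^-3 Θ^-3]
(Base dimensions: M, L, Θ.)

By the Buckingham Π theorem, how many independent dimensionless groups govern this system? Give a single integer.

Exponent matrix [M,L,Θ] × [ρ,m,ΔT,D,ℓ,X1,X2,X3]:
  M: [ 1  1  0  0  0 -2  0 -2]
  L: [-3  0  0  1  1 -1 -2 -3]
  Θ: [ 0  0  1  0  0  2  0 -3]
Echelon form has 3 nonzero rows (pivots: ρ,m,ΔT)
8 vars − rank 3 = 5 Π groups

5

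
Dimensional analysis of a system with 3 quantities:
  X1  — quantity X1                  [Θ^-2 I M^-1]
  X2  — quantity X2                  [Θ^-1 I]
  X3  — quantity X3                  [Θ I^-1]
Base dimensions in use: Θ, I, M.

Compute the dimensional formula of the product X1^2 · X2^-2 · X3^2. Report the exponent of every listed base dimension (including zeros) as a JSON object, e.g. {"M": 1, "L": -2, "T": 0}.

{"Θ": 0, "I": -2, "M": -2}

Write exponents as rows Θ,I,M / cols X1,X2,X3:
  Θ: [-2 -1  1]
  I: [ 1  1 -1]
  M: [-1  0  0]
  [Θ]: (2)·-2+(-2)·-1+(2)·1 = 0
  [I]: (2)·1+(-2)·1+(2)·-1 = -2
  [M]: (2)·-1+(-2)·0+(2)·0 = -2
⇒ I^-2 M^-2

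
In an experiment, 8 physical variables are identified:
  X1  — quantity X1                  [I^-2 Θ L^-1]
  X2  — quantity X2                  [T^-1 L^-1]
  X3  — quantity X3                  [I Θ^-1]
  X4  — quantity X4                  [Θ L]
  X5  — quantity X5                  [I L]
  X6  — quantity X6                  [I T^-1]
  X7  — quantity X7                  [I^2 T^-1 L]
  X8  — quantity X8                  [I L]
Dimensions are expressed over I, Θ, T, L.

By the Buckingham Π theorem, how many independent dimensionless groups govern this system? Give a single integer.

5

Write exponents as rows I,Θ,T,L / cols X1,X2,X3,X4,X5,X6,X7,X8:
  I: [-2  0  1  0  1  1  2  1]
  Θ: [ 1  0 -1  1  0  0  0  0]
  T: [ 0 -1  0  0  0 -1 -1  0]
  L: [-1 -1  0  1  1  0  1  1]
Row reduction gives pivot columns X1,X2,X3; rank = 3
n=8, r=3 ⇒ 5 dimensionless groups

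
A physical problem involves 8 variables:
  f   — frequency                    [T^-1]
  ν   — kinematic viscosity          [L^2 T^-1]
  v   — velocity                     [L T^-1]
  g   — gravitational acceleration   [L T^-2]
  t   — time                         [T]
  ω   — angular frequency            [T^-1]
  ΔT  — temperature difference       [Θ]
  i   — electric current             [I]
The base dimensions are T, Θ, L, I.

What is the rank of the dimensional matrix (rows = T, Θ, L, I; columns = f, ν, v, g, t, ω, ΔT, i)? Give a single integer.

Dimensional matrix (T×Θ×L×I by f×ν×v×g×t×ω×ΔT×i):
  T: [-1 -1 -1 -2  1 -1  0  0]
  Θ: [ 0  0  0  0  0  0  1  0]
  L: [ 0  2  1  1  0  0  0  0]
  I: [ 0  0  0  0  0  0  0  1]
Row reduction gives pivot columns f,ν,ΔT,i; rank = 4

4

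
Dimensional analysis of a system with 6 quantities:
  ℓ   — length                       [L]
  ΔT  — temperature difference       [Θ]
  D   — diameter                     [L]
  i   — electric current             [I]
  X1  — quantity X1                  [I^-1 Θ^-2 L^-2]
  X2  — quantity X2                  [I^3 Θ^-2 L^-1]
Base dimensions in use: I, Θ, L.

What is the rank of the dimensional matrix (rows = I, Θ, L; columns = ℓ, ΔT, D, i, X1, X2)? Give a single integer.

3

Dimensional matrix (I×Θ×L by ℓ×ΔT×D×i×X1×X2):
  I: [ 0  0  0  1 -1  3]
  Θ: [ 0  1  0  0 -2 -2]
  L: [ 1  0  1  0 -2 -1]
Row reduction gives pivot columns ℓ,ΔT,i; rank = 3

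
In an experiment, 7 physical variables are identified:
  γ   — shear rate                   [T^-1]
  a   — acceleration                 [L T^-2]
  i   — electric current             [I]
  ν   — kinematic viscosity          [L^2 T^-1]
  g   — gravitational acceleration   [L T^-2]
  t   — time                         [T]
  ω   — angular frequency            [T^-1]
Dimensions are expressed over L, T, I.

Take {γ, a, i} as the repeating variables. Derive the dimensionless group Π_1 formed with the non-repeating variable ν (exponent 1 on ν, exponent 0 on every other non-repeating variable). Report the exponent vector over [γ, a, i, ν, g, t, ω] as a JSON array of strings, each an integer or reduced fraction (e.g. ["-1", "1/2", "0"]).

["3", "-2", "0", "1", "0", "0", "0"]

Dimensional matrix (L×T×I by γ×a×i×ν×g×t×ω):
  L: [ 0  1  0  2  1  0  0]
  T: [-1 -2  0 -1 -2  1 -1]
  I: [ 0  0  1  0  0  0  0]
Row reduction gives pivot columns γ,a,i; rank = 3
Repeat: γ,a,i; free: ν,g,t,ω
RREF:
  r0: [   1    0    0   -3    0   -1    1]
  r1: [   0    1    0    2    1    0    0]
  r2: [   0    0    1    0    0    0    0]
Fix exponent of ν at 1, g at 0, t at 0, ω at 0; solve each RREF row for its pivot's exponent:
  r0: exp(γ) + (-3)·1 = 0 ⇒ exp(γ) = 3
  r1: exp(a) + (2)·1 = 0 ⇒ exp(a) = -2
  r2: exp(i) + (0)·1 = 0 ⇒ exp(i) = 0
Π_1 = γ^3 · a^-2 · ν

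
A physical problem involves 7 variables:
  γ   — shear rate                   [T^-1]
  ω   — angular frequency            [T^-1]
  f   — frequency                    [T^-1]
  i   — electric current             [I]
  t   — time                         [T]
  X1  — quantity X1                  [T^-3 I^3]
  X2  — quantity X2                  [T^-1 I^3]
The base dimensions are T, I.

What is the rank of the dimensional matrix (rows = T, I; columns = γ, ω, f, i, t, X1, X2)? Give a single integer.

2

Write exponents as rows T,I / cols γ,ω,f,i,t,X1,X2:
  T: [-1 -1 -1  0  1 -3 -1]
  I: [ 0  0  0  1  0  3  3]
Echelon form has 2 nonzero rows (pivots: γ,i)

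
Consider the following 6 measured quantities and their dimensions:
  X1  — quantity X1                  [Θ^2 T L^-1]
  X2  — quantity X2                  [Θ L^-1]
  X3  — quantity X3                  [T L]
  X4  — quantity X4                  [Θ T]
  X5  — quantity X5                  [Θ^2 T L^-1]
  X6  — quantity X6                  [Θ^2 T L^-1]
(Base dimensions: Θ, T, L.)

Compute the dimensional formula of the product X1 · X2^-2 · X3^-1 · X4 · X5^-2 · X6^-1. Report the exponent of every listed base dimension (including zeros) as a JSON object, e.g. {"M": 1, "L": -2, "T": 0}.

Write exponents as rows Θ,T,L / cols X1,X2,X3,X4,X5,X6:
  Θ: [ 2  1  0  1  2  2]
  T: [ 1  0  1  1  1  1]
  L: [-1 -1  1  0 -1 -1]
  [Θ]: (1)·2+(-2)·1+(-1)·0+(1)·1+(-2)·2+(-1)·2 = -5
  [T]: (1)·1+(-2)·0+(-1)·1+(1)·1+(-2)·1+(-1)·1 = -2
  [L]: (1)·-1+(-2)·-1+(-1)·1+(1)·0+(-2)·-1+(-1)·-1 = 3
⇒ Θ^-5 T^-2 L^3

{"Θ": -5, "T": -2, "L": 3}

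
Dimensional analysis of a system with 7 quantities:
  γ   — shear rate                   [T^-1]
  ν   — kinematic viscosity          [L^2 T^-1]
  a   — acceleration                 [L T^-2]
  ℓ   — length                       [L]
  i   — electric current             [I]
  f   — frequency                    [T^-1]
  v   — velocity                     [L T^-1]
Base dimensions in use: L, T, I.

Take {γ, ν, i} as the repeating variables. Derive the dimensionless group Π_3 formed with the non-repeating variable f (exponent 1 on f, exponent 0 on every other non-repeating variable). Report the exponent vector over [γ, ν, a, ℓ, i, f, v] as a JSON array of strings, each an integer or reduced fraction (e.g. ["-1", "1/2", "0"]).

Exponent matrix [L,T,I] × [γ,ν,a,ℓ,i,f,v]:
  L: [ 0  2  1  1  0  0  1]
  T: [-1 -1 -2  0  0 -1 -1]
  I: [ 0  0  0  0  1  0  0]
Echelon form has 3 nonzero rows (pivots: γ,ν,i)
Repeat: γ,ν,i; free: a,ℓ,f,v
RREF:
  r0: [   1    0  3/2 -1/2    0    1  1/2]
  r1: [   0    1  1/2  1/2    0    0  1/2]
  r2: [   0    0    0    0    1    0    0]
Fix exponent of f at 1, a at 0, ℓ at 0, v at 0; solve each RREF row for its pivot's exponent:
  r0: exp(γ) + (1)·1 = 0 ⇒ exp(γ) = -1
  r1: exp(ν) + (0)·1 = 0 ⇒ exp(ν) = 0
  r2: exp(i) + (0)·1 = 0 ⇒ exp(i) = 0
Π_3 = γ^-1 · f

["-1", "0", "0", "0", "0", "1", "0"]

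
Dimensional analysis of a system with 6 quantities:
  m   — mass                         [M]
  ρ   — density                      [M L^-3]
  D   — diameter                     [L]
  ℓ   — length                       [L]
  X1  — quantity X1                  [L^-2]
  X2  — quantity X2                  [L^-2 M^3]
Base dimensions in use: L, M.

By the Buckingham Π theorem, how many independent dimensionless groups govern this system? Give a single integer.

4

Write exponents as rows L,M / cols m,ρ,D,ℓ,X1,X2:
  L: [ 0 -3  1  1 -2 -2]
  M: [ 1  1  0  0  0  3]
Row reduction gives pivot columns m,ρ; rank = 2
6 vars − rank 2 = 4 Π groups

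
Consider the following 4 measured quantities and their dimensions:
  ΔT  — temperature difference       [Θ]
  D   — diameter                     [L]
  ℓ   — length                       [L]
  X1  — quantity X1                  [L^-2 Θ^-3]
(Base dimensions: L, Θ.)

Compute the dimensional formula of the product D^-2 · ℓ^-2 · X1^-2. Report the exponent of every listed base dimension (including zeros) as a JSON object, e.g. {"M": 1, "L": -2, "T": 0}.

{"L": 0, "Θ": 6}

Exponent matrix [L,Θ] × [ΔT,D,ℓ,X1]:
  L: [ 0  1  1 -2]
  Θ: [ 1  0  0 -3]
  [L]: (-2)·1+(-2)·1+(-2)·-2 = 0
  [Θ]: (-2)·0+(-2)·0+(-2)·-3 = 6
⇒ Θ^6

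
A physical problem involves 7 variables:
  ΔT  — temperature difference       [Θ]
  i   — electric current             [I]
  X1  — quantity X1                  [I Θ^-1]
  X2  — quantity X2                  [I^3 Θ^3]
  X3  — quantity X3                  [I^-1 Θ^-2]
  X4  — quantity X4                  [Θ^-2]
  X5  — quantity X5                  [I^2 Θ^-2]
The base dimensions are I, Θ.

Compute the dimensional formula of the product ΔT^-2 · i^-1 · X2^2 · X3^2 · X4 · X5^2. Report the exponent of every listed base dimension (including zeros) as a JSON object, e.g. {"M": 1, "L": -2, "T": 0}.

{"I": 7, "Θ": -6}

Exponent matrix [I,Θ] × [ΔT,i,X1,X2,X3,X4,X5]:
  I: [ 0  1  1  3 -1  0  2]
  Θ: [ 1  0 -1  3 -2 -2 -2]
  [I]: (-2)·0+(-1)·1+(2)·3+(2)·-1+(1)·0+(2)·2 = 7
  [Θ]: (-2)·1+(-1)·0+(2)·3+(2)·-2+(1)·-2+(2)·-2 = -6
⇒ I^7 Θ^-6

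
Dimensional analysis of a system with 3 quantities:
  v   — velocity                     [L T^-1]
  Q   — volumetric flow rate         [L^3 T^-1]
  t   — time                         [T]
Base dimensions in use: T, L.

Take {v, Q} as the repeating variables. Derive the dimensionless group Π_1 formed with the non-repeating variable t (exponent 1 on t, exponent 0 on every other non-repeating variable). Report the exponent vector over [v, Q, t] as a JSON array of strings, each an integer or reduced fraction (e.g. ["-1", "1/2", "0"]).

["3/2", "-1/2", "1"]

Write exponents as rows T,L / cols v,Q,t:
  T: [-1 -1  1]
  L: [ 1  3  0]
RREF → pivots at {v,Q} ⇒ r = 2
Repeat: v,Q; free: t
RREF:
  r0: [   1    0 -3/2]
  r1: [   0    1  1/2]
Fix exponent of t at 1; solve each RREF row for its pivot's exponent:
  r0: exp(v) + (-3/2)·1 = 0 ⇒ exp(v) = 3/2
  r1: exp(Q) + (1/2)·1 = 0 ⇒ exp(Q) = -1/2
Π_1 = v^(3/2) · Q^(-1/2) · t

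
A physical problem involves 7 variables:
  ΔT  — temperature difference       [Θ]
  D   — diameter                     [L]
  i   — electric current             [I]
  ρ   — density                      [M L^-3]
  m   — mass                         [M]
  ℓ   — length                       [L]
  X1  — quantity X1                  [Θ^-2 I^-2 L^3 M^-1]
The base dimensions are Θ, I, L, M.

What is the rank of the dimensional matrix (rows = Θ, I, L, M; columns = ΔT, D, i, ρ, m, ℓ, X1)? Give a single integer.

4

Write exponents as rows Θ,I,L,M / cols ΔT,D,i,ρ,m,ℓ,X1:
  Θ: [ 1  0  0  0  0  0 -2]
  I: [ 0  0  1  0  0  0 -2]
  L: [ 0  1  0 -3  0  1  3]
  M: [ 0  0  0  1  1  0 -1]
Row reduction gives pivot columns ΔT,D,i,ρ; rank = 4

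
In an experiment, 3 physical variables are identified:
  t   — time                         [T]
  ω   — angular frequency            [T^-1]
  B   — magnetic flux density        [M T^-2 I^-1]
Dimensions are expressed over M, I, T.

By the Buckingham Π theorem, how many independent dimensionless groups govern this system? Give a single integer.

Exponent matrix [M,I,T] × [t,ω,B]:
  M: [ 0  0  1]
  I: [ 0  0 -1]
  T: [ 1 -1 -2]
RREF → pivots at {t,B} ⇒ r = 2
3 vars − rank 2 = 1 Π group

1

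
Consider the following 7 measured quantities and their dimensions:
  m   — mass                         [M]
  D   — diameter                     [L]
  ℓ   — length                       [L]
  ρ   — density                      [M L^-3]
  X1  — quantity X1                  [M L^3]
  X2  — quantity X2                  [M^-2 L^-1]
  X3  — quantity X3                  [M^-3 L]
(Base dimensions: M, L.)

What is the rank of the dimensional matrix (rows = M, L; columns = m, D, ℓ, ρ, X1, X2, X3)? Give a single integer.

2

Dimensional matrix (M×L by m×D×ℓ×ρ×X1×X2×X3):
  M: [ 1  0  0  1  1 -2 -3]
  L: [ 0  1  1 -3  3 -1  1]
Echelon form has 2 nonzero rows (pivots: m,D)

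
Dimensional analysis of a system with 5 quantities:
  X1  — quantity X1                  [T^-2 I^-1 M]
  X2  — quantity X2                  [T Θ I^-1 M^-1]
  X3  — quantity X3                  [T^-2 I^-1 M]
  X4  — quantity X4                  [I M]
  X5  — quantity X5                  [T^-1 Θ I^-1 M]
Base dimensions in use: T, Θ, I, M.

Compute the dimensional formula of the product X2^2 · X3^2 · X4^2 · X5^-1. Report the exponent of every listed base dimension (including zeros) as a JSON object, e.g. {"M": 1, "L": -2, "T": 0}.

{"T": -1, "Θ": 1, "I": -1, "M": 1}

Write exponents as rows T,Θ,I,M / cols X1,X2,X3,X4,X5:
  T: [-2  1 -2  0 -1]
  Θ: [ 0  1  0  0  1]
  I: [-1 -1 -1  1 -1]
  M: [ 1 -1  1  1  1]
  [T]: (2)·1+(2)·-2+(2)·0+(-1)·-1 = -1
  [Θ]: (2)·1+(2)·0+(2)·0+(-1)·1 = 1
  [I]: (2)·-1+(2)·-1+(2)·1+(-1)·-1 = -1
  [M]: (2)·-1+(2)·1+(2)·1+(-1)·1 = 1
⇒ T^-1 Θ I^-1 M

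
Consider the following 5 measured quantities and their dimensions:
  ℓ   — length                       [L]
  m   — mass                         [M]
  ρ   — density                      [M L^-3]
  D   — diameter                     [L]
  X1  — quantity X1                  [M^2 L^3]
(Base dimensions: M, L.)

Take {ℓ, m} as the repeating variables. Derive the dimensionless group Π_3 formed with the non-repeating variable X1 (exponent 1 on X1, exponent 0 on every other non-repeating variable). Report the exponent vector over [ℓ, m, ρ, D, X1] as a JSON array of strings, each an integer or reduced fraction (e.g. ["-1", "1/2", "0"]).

["-3", "-2", "0", "0", "1"]

Dimensional matrix (M×L by ℓ×m×ρ×D×X1):
  M: [ 0  1  1  0  2]
  L: [ 1  0 -3  1  3]
RREF → pivots at {ℓ,m} ⇒ r = 2
Pivot set = {ℓ,m}, free = {ρ,D,X1}
RREF:
  r0: [   1    0   -3    1    3]
  r1: [   0    1    1    0    2]
Fix exponent of X1 at 1, ρ at 0, D at 0; solve each RREF row for its pivot's exponent:
  r0: exp(ℓ) + (3)·1 = 0 ⇒ exp(ℓ) = -3
  r1: exp(m) + (2)·1 = 0 ⇒ exp(m) = -2
Π_3 = ℓ^-3 · m^-2 · X1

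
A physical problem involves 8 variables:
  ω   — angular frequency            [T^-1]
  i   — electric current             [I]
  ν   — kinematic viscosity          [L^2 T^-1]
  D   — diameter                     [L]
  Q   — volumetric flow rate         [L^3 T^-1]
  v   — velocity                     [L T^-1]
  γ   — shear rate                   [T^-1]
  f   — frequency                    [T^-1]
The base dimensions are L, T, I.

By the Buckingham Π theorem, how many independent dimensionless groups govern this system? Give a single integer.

Exponent matrix [L,T,I] × [ω,i,ν,D,Q,v,γ,f]:
  L: [ 0  0  2  1  3  1  0  0]
  T: [-1  0 -1  0 -1 -1 -1 -1]
  I: [ 0  1  0  0  0  0  0  0]
Row reduction gives pivot columns ω,i,ν; rank = 3
8 vars − rank 3 = 5 Π groups

5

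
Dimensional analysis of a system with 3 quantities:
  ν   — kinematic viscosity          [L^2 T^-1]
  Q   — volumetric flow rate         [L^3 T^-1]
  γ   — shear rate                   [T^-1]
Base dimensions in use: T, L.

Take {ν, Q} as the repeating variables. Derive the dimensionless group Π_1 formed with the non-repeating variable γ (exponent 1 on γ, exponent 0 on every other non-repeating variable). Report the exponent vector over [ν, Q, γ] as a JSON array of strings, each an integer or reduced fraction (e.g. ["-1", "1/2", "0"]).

Dimensional matrix (T×L by ν×Q×γ):
  T: [-1 -1 -1]
  L: [ 2  3  0]
RREF → pivots at {ν,Q} ⇒ r = 2
Repeat: ν,Q; free: γ
RREF:
  r0: [   1    0    3]
  r1: [   0    1   -2]
Fix exponent of γ at 1; solve each RREF row for its pivot's exponent:
  r0: exp(ν) + (3)·1 = 0 ⇒ exp(ν) = -3
  r1: exp(Q) + (-2)·1 = 0 ⇒ exp(Q) = 2
Π_1 = ν^-3 · Q^2 · γ

["-3", "2", "1"]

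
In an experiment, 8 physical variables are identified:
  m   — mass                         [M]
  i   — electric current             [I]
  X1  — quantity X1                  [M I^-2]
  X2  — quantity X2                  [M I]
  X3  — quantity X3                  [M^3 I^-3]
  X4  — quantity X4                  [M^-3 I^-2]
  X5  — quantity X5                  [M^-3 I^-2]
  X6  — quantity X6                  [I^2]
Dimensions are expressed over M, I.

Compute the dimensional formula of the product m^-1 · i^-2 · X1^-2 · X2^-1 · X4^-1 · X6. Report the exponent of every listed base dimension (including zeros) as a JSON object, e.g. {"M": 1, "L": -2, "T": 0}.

Exponent matrix [M,I] × [m,i,X1,X2,X3,X4,X5,X6]:
  M: [ 1  0  1  1  3 -3 -3  0]
  I: [ 0  1 -2  1 -3 -2 -2  2]
  [M]: (-1)·1+(-2)·0+(-2)·1+(-1)·1+(-1)·-3+(1)·0 = -1
  [I]: (-1)·0+(-2)·1+(-2)·-2+(-1)·1+(-1)·-2+(1)·2 = 5
⇒ M^-1 I^5

{"M": -1, "I": 5}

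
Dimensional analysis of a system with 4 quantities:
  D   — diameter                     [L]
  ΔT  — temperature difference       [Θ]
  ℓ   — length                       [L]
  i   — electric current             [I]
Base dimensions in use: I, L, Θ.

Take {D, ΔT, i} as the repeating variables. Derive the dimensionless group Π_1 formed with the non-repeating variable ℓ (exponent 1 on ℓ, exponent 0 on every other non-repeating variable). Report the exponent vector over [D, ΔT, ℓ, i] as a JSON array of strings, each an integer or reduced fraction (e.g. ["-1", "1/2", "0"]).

Exponent matrix [I,L,Θ] × [D,ΔT,ℓ,i]:
  I: [ 0  0  0  1]
  L: [ 1  0  1  0]
  Θ: [ 0  1  0  0]
RREF → pivots at {D,ΔT,i} ⇒ r = 3
Pivot set = {D,ΔT,i}, free = {ℓ}
RREF:
  r0: [   1    0    1    0]
  r1: [   0    1    0    0]
  r2: [   0    0    0    1]
Fix exponent of ℓ at 1; solve each RREF row for its pivot's exponent:
  r0: exp(D) + (1)·1 = 0 ⇒ exp(D) = -1
  r1: exp(ΔT) + (0)·1 = 0 ⇒ exp(ΔT) = 0
  r2: exp(i) + (0)·1 = 0 ⇒ exp(i) = 0
Π_1 = D^-1 · ℓ

["-1", "0", "1", "0"]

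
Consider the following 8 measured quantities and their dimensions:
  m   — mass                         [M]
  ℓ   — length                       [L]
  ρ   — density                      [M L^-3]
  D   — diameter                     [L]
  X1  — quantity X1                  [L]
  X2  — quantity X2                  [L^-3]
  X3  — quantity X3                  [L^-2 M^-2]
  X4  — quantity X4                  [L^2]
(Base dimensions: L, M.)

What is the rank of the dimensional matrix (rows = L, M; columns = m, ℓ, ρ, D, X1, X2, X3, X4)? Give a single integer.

Dimensional matrix (L×M by m×ℓ×ρ×D×X1×X2×X3×X4):
  L: [ 0  1 -3  1  1 -3 -2  2]
  M: [ 1  0  1  0  0  0 -2  0]
Echelon form has 2 nonzero rows (pivots: m,ℓ)

2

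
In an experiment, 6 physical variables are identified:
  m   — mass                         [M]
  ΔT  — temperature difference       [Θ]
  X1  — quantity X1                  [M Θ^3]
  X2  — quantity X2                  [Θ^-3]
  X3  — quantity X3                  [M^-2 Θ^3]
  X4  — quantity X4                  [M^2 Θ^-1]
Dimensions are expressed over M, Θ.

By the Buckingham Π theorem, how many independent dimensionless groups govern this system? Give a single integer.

4

Dimensional matrix (M×Θ by m×ΔT×X1×X2×X3×X4):
  M: [ 1  0  1  0 -2  2]
  Θ: [ 0  1  3 -3  3 -1]
Row reduction gives pivot columns m,ΔT; rank = 2
Π count = n − r = 6 − 2 = 4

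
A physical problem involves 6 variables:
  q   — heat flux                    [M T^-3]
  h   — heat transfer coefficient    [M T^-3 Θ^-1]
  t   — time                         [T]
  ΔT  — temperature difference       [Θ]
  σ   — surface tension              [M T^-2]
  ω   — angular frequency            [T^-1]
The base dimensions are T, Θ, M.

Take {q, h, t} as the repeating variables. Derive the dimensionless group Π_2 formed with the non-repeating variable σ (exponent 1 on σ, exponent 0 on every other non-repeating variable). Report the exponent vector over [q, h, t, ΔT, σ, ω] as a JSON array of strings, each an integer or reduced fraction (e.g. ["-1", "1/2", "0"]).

Write exponents as rows T,Θ,M / cols q,h,t,ΔT,σ,ω:
  T: [-3 -3  1  0 -2 -1]
  Θ: [ 0 -1  0  1  0  0]
  M: [ 1  1  0  0  1  0]
Echelon form has 3 nonzero rows (pivots: q,h,t)
Repeat: q,h,t; free: ΔT,σ,ω
RREF:
  r0: [   1    0    0    1    1    0]
  r1: [   0    1    0   -1    0    0]
  r2: [   0    0    1    0    1   -1]
Fix exponent of σ at 1, ΔT at 0, ω at 0; solve each RREF row for its pivot's exponent:
  r0: exp(q) + (1)·1 = 0 ⇒ exp(q) = -1
  r1: exp(h) + (0)·1 = 0 ⇒ exp(h) = 0
  r2: exp(t) + (1)·1 = 0 ⇒ exp(t) = -1
Π_2 = q^-1 · t^-1 · σ

["-1", "0", "-1", "0", "1", "0"]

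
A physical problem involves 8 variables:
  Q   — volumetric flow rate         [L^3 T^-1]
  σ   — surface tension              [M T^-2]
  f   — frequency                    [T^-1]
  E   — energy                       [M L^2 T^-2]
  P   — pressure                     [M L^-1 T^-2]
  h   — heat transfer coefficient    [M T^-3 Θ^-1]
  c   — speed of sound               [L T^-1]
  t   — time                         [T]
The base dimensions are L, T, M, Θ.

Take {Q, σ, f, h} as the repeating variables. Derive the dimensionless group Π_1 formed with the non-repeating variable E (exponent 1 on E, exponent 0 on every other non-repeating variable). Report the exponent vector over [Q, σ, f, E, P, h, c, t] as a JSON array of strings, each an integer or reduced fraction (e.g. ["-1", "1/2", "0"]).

Dimensional matrix (L×T×M×Θ by Q×σ×f×E×P×h×c×t):
  L: [ 3  0  0  2 -1  0  1  0]
  T: [-1 -2 -1 -2 -2 -3 -1  1]
  M: [ 0  1  0  1  1  1  0  0]
  Θ: [ 0  0  0  0  0 -1  0  0]
Row reduction gives pivot columns Q,σ,f,h; rank = 4
Pivot set = {Q,σ,f,h}, free = {E,P,c,t}
RREF:
  r0: [   1    0    0  2/3 -1/3    0  1/3    0]
  r1: [   0    1    0    1    1    0    0    0]
  r2: [   0    0    1 -2/3  1/3    0  2/3   -1]
  r3: [   0    0    0    0    0    1    0    0]
Fix exponent of E at 1, P at 0, c at 0, t at 0; solve each RREF row for its pivot's exponent:
  r0: exp(Q) + (2/3)·1 = 0 ⇒ exp(Q) = -2/3
  r1: exp(σ) + (1)·1 = 0 ⇒ exp(σ) = -1
  r2: exp(f) + (-2/3)·1 = 0 ⇒ exp(f) = 2/3
  r3: exp(h) + (0)·1 = 0 ⇒ exp(h) = 0
Π_1 = Q^(-2/3) · σ^-1 · f^(2/3) · E

["-2/3", "-1", "2/3", "1", "0", "0", "0", "0"]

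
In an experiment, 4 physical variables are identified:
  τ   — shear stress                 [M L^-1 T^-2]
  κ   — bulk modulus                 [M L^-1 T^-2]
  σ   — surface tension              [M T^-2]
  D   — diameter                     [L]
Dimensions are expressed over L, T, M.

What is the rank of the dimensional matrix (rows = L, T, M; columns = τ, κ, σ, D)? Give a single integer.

2

Write exponents as rows L,T,M / cols τ,κ,σ,D:
  L: [-1 -1  0  1]
  T: [-2 -2 -2  0]
  M: [ 1  1  1  0]
RREF → pivots at {τ,σ} ⇒ r = 2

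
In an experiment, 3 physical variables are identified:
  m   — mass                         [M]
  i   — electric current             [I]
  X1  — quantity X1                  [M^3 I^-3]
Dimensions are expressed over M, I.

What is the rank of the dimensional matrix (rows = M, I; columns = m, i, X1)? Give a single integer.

2

Exponent matrix [M,I] × [m,i,X1]:
  M: [ 1  0  3]
  I: [ 0  1 -3]
Row reduction gives pivot columns m,i; rank = 2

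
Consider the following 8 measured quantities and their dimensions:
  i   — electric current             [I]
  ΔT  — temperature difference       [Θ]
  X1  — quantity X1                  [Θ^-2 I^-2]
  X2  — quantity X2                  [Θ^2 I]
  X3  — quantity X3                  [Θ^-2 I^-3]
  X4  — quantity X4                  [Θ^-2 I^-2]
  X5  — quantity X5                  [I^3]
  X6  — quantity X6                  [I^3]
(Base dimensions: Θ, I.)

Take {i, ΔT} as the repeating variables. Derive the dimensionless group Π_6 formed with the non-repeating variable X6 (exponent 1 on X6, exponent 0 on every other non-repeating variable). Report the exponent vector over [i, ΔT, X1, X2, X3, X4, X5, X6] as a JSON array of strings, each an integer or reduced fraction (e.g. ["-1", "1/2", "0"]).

["-3", "0", "0", "0", "0", "0", "0", "1"]

Dimensional matrix (Θ×I by i×ΔT×X1×X2×X3×X4×X5×X6):
  Θ: [ 0  1 -2  2 -2 -2  0  0]
  I: [ 1  0 -2  1 -3 -2  3  3]
Echelon form has 2 nonzero rows (pivots: i,ΔT)
Repeat: i,ΔT; free: X1,X2,X3,X4,X5,X6
RREF:
  r0: [   1    0   -2    1   -3   -2    3    3]
  r1: [   0    1   -2    2   -2   -2    0    0]
Fix exponent of X6 at 1, X1 at 0, X2 at 0, X3 at 0, X4 at 0, X5 at 0; solve each RREF row for its pivot's exponent:
  r0: exp(i) + (3)·1 = 0 ⇒ exp(i) = -3
  r1: exp(ΔT) + (0)·1 = 0 ⇒ exp(ΔT) = 0
Π_6 = i^-3 · X6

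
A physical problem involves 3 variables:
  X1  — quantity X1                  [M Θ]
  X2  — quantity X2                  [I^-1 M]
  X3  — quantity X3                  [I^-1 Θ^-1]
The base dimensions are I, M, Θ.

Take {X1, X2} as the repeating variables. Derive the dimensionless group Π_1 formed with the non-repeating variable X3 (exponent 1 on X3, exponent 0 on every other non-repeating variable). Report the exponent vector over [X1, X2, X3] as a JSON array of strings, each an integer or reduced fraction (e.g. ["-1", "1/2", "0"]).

Write exponents as rows I,M,Θ / cols X1,X2,X3:
  I: [ 0 -1 -1]
  M: [ 1  1  0]
  Θ: [ 1  0 -1]
RREF → pivots at {X1,X2} ⇒ r = 2
Pivot set = {X1,X2}, free = {X3}
RREF:
  r0: [   1    0   -1]
  r1: [   0    1    1]
  r2: [   0    0    0]
Fix exponent of X3 at 1; solve each RREF row for its pivot's exponent:
  r0: exp(X1) + (-1)·1 = 0 ⇒ exp(X1) = 1
  r1: exp(X2) + (1)·1 = 0 ⇒ exp(X2) = -1
Π_1 = X1 · X2^-1 · X3

["1", "-1", "1"]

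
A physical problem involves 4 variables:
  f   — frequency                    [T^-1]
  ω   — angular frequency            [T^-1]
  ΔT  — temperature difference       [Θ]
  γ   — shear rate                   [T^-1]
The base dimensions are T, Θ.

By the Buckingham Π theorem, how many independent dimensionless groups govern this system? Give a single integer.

Dimensional matrix (T×Θ by f×ω×ΔT×γ):
  T: [-1 -1  0 -1]
  Θ: [ 0  0  1  0]
Echelon form has 2 nonzero rows (pivots: f,ΔT)
4 vars − rank 2 = 2 Π groups

2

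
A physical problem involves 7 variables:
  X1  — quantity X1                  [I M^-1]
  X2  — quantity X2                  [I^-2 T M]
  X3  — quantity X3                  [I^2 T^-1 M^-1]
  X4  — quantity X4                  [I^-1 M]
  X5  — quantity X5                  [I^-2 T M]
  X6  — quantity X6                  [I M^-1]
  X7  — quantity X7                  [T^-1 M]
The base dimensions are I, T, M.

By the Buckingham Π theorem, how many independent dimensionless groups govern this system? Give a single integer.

5

Dimensional matrix (I×T×M by X1×X2×X3×X4×X5×X6×X7):
  I: [ 1 -2  2 -1 -2  1  0]
  T: [ 0  1 -1  0  1  0 -1]
  M: [-1  1 -1  1  1 -1  1]
Row reduction gives pivot columns X1,X2; rank = 2
Π count = n − r = 7 − 2 = 5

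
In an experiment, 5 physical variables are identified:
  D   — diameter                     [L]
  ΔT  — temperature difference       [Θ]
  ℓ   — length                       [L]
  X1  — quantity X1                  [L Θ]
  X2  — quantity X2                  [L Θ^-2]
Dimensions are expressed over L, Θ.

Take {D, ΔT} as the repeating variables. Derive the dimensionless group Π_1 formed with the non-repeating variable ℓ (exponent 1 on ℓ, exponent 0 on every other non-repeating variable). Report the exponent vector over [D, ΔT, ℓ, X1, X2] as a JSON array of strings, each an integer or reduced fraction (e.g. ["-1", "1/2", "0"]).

["-1", "0", "1", "0", "0"]

Dimensional matrix (L×Θ by D×ΔT×ℓ×X1×X2):
  L: [ 1  0  1  1  1]
  Θ: [ 0  1  0  1 -2]
Row reduction gives pivot columns D,ΔT; rank = 2
Pivot set = {D,ΔT}, free = {ℓ,X1,X2}
RREF:
  r0: [   1    0    1    1    1]
  r1: [   0    1    0    1   -2]
Fix exponent of ℓ at 1, X1 at 0, X2 at 0; solve each RREF row for its pivot's exponent:
  r0: exp(D) + (1)·1 = 0 ⇒ exp(D) = -1
  r1: exp(ΔT) + (0)·1 = 0 ⇒ exp(ΔT) = 0
Π_1 = D^-1 · ℓ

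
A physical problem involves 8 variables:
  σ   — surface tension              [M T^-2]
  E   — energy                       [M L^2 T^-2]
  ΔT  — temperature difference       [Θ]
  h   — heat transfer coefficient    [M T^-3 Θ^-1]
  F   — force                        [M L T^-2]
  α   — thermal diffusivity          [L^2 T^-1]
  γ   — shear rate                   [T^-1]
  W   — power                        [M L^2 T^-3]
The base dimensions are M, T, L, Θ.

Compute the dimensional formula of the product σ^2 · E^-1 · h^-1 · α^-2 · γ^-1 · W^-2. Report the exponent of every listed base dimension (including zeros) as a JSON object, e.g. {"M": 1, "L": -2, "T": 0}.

{"M": -2, "T": 10, "L": -10, "Θ": 1}

Exponent matrix [M,T,L,Θ] × [σ,E,ΔT,h,F,α,γ,W]:
  M: [ 1  1  0  1  1  0  0  1]
  T: [-2 -2  0 -3 -2 -1 -1 -3]
  L: [ 0  2  0  0  1  2  0  2]
  Θ: [ 0  0  1 -1  0  0  0  0]
  [M]: (2)·1+(-1)·1+(-1)·1+(-2)·0+(-1)·0+(-2)·1 = -2
  [T]: (2)·-2+(-1)·-2+(-1)·-3+(-2)·-1+(-1)·-1+(-2)·-3 = 10
  [L]: (2)·0+(-1)·2+(-1)·0+(-2)·2+(-1)·0+(-2)·2 = -10
  [Θ]: (2)·0+(-1)·0+(-1)·-1+(-2)·0+(-1)·0+(-2)·0 = 1
⇒ M^-2 T^10 L^-10 Θ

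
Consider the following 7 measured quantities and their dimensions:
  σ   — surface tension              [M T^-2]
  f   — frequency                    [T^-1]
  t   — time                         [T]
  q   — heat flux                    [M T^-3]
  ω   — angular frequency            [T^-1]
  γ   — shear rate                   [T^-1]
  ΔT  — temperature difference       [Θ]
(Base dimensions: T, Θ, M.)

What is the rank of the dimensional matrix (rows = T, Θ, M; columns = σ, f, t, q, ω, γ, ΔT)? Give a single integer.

3

Dimensional matrix (T×Θ×M by σ×f×t×q×ω×γ×ΔT):
  T: [-2 -1  1 -3 -1 -1  0]
  Θ: [ 0  0  0  0  0  0  1]
  M: [ 1  0  0  1  0  0  0]
Row reduction gives pivot columns σ,f,ΔT; rank = 3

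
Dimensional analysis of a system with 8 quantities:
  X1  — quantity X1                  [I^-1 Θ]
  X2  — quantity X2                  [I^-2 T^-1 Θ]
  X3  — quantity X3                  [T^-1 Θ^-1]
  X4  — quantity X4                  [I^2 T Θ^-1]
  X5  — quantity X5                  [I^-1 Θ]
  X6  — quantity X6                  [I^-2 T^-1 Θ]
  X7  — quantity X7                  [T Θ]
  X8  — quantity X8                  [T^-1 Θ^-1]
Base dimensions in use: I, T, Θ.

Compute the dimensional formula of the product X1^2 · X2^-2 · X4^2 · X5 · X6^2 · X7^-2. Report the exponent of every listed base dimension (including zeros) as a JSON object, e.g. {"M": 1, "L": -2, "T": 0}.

Exponent matrix [I,T,Θ] × [X1,X2,X3,X4,X5,X6,X7,X8]:
  I: [-1 -2  0  2 -1 -2  0  0]
  T: [ 0 -1 -1  1  0 -1  1 -1]
  Θ: [ 1  1 -1 -1  1  1  1 -1]
  [I]: (2)·-1+(-2)·-2+(2)·2+(1)·-1+(2)·-2+(-2)·0 = 1
  [T]: (2)·0+(-2)·-1+(2)·1+(1)·0+(2)·-1+(-2)·1 = 0
  [Θ]: (2)·1+(-2)·1+(2)·-1+(1)·1+(2)·1+(-2)·1 = -1
⇒ I Θ^-1

{"I": 1, "T": 0, "Θ": -1}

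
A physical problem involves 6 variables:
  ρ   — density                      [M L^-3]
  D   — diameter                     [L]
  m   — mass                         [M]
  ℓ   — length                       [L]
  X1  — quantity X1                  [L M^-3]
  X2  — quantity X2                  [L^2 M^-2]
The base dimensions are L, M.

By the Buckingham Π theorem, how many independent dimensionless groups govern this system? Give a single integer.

Exponent matrix [L,M] × [ρ,D,m,ℓ,X1,X2]:
  L: [-3  1  0  1  1  2]
  M: [ 1  0  1  0 -3 -2]
Row reduction gives pivot columns ρ,D; rank = 2
Π count = n − r = 6 − 2 = 4

4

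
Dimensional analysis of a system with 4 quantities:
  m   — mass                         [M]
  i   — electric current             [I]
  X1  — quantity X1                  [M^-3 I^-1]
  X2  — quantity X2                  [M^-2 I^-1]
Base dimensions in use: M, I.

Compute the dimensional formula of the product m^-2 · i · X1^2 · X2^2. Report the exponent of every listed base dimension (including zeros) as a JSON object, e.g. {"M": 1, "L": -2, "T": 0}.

{"M": -12, "I": -3}

Exponent matrix [M,I] × [m,i,X1,X2]:
  M: [ 1  0 -3 -2]
  I: [ 0  1 -1 -1]
  [M]: (-2)·1+(1)·0+(2)·-3+(2)·-2 = -12
  [I]: (-2)·0+(1)·1+(2)·-1+(2)·-1 = -3
⇒ M^-12 I^-3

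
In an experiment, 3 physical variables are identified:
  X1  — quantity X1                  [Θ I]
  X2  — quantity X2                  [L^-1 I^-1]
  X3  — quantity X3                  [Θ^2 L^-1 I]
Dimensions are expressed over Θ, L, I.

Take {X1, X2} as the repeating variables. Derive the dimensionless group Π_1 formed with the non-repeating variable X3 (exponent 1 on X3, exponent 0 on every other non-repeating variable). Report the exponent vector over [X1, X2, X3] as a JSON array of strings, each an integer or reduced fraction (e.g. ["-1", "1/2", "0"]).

Write exponents as rows Θ,L,I / cols X1,X2,X3:
  Θ: [ 1  0  2]
  L: [ 0 -1 -1]
  I: [ 1 -1  1]
Row reduction gives pivot columns X1,X2; rank = 2
Pivot set = {X1,X2}, free = {X3}
RREF:
  r0: [   1    0    2]
  r1: [   0    1    1]
  r2: [   0    0    0]
Fix exponent of X3 at 1; solve each RREF row for its pivot's exponent:
  r0: exp(X1) + (2)·1 = 0 ⇒ exp(X1) = -2
  r1: exp(X2) + (1)·1 = 0 ⇒ exp(X2) = -1
Π_1 = X1^-2 · X2^-1 · X3

["-2", "-1", "1"]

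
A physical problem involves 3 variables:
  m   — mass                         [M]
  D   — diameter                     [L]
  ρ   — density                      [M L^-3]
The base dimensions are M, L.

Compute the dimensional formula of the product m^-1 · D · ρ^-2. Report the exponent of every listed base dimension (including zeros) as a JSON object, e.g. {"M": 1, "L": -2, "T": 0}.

Exponent matrix [M,L] × [m,D,ρ]:
  M: [ 1  0  1]
  L: [ 0  1 -3]
  [M]: (-1)·1+(1)·0+(-2)·1 = -3
  [L]: (-1)·0+(1)·1+(-2)·-3 = 7
⇒ M^-3 L^7

{"M": -3, "L": 7}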